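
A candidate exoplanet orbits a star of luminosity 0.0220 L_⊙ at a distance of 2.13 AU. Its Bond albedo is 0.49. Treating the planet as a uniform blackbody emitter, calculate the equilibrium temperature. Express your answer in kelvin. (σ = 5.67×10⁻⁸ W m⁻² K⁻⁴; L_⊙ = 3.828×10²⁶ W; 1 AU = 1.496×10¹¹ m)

T_eq ≈ 62.1 K

d = 2.13 AU = 3.19×10¹¹ m.
L = 0.0220 × 3.828×10²⁶ = 8.42×10²⁴ W.
Flux: S = L/(4πd²) = 8.42×10²⁴/(4π×(3.19×10¹¹)²) = 6.60 W m⁻².
Energy balance: absorbed = emitted ⇒ πR²·S(1−A) = 4πR²·σT_eq⁴, so T_eq⁴ = S(1−A)/(4σ).
T_eq = [6.60 × 0.51 / (4 × 5.67×10⁻⁸)]^(1/4) = (1.48×10⁷)^(1/4) = 62.1 K.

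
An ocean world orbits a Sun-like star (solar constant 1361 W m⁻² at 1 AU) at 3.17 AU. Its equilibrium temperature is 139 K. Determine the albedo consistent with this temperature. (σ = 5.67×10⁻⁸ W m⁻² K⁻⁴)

Flux at 3.17 AU: S = 1361/3.17² = 135 W m⁻².
From T_eq⁴ = S(1−A)/(4σ): 1−A = 4σT_eq⁴/S.
1−A = 4 × 5.67×10⁻⁸ × (139)⁴ / 135 = 0.625.

A ≈ 0.37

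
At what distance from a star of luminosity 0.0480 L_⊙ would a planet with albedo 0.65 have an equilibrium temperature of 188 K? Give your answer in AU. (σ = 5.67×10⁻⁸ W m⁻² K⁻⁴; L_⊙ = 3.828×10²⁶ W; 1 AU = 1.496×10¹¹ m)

d ≈ 0.284 AU

L = 0.0480 × 3.828×10²⁶ = 1.84×10²⁵ W.
From T_eq⁴ = L(1−A)/(16πσd²): d = √[L(1−A)/(16πσT_eq⁴)].
d = √[1.84×10²⁵ × 0.35 / (16π × 5.67×10⁻⁸ × (188)⁴)] = 4.25×10¹⁰ m = 0.284 AU.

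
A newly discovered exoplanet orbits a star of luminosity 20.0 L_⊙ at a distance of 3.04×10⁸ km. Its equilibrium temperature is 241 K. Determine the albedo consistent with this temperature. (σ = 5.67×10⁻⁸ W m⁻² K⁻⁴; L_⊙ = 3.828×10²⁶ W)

d = 3.04×10⁸ km = 3.04×10¹¹ m.
L = 20.0 × 3.828×10²⁶ = 7.66×10²⁷ W.
Flux: S = L/(4πd²) = 7.66×10²⁷/(4π×(3.04×10¹¹)²) = 6590 W m⁻².
From T_eq⁴ = S(1−A)/(4σ): 1−A = 4σT_eq⁴/S.
1−A = 4 × 5.67×10⁻⁸ × (241)⁴ / 6590 = 0.116.

A ≈ 0.88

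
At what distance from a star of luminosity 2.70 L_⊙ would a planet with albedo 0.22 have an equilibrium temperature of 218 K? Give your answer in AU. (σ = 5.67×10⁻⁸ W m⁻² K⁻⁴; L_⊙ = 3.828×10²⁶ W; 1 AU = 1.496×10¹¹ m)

d ≈ 2.37 AU

L = 2.70 × 3.828×10²⁶ = 1.03×10²⁷ W.
From T_eq⁴ = L(1−A)/(16πσd²): d = √[L(1−A)/(16πσT_eq⁴)].
d = √[1.03×10²⁷ × 0.78 / (16π × 5.67×10⁻⁸ × (218)⁴)] = 3.54×10¹¹ m = 2.37 AU.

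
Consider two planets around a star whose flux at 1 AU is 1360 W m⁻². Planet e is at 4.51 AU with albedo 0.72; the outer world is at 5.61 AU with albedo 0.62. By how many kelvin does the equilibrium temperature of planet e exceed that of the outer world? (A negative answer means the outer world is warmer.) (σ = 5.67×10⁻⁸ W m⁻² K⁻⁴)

T_eq = [S₀(1−A)/(4σd²)]^(1/4), so T ∝ (1−A)^(1/4) / √d.
T₁ = [1360×0.28/(4×5.67×10⁻⁸×4.51²)]^(1/4) = 95.32 K.
T₂ = [1360×0.38/(4×5.67×10⁻⁸×5.61²)]^(1/4) = 92.24 K.

ΔT ≈ 3.1 K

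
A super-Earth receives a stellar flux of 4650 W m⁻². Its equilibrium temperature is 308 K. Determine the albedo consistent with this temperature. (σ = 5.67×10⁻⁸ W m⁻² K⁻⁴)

From T_eq⁴ = S(1−A)/(4σ): 1−A = 4σT_eq⁴/S.
1−A = 4 × 5.67×10⁻⁸ × (308)⁴ / 4650 = 0.439.

A ≈ 0.56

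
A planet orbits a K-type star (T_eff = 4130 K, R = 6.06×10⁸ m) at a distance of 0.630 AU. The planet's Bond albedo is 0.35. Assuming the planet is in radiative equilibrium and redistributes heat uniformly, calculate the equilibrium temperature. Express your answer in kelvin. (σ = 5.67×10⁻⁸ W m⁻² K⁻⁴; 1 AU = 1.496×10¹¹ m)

T_eq ≈ 210 K

d = 0.630 AU = 9.42×10¹⁰ m.
L = 4πR_⋆²σT_⋆⁴ = 4π(6.06×10⁸)² × 5.67×10⁻⁸ × (4130)⁴ = 7.61×10²⁵ W.
S = L/(4πd²) = 682 W m⁻².
Energy balance: absorbed = emitted ⇒ πR²·S(1−A) = 4πR²·σT_eq⁴, so T_eq⁴ = S(1−A)/(4σ).
T_eq = [682 × 0.65 / (4 × 5.67×10⁻⁸)]^(1/4) = (1.95×10⁹)^(1/4) = 210 K.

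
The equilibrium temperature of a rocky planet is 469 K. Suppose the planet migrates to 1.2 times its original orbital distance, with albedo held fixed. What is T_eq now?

T_eq ∝ L^(1/4) · d^(−1/2).
T′ = 469 / 1.2^(1/2) = 428 K.

T_eq ≈ 428 K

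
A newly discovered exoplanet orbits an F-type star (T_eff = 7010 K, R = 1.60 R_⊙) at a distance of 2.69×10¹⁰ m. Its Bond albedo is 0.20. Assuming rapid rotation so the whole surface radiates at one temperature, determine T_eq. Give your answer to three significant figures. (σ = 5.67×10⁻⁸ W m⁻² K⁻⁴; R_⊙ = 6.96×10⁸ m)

T_eq ≈ 954 K

R_⋆ = 1.60 × 6.96×10⁸ = 1.11×10⁹ m.
L = 4πR_⋆²σT_⋆⁴ = 4π(1.11×10⁹)² × 5.67×10⁻⁸ × (7010)⁴ = 2.13×10²⁷ W.
S = L/(4πd²) = 2.35×10⁵ W m⁻².
Energy balance: absorbed = emitted ⇒ πR²·S(1−A) = 4πR²·σT_eq⁴, so T_eq⁴ = S(1−A)/(4σ).
T_eq = [2.35×10⁵ × 0.80 / (4 × 5.67×10⁻⁸)]^(1/4) = (8.28×10¹¹)^(1/4) = 954 K.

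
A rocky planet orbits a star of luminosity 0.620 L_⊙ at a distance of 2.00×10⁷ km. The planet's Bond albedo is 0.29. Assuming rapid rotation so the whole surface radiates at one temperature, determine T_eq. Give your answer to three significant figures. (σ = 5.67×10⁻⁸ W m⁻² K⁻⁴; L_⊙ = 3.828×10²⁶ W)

T_eq ≈ 620 K

d = 2.00×10⁷ km = 2.00×10¹⁰ m.
L = 0.620 × 3.828×10²⁶ = 2.37×10²⁶ W.
Flux: S = L/(4πd²) = 2.37×10²⁶/(4π×(2.00×10¹⁰)²) = 4.72×10⁴ W m⁻².
Energy balance: absorbed = emitted ⇒ πR²·S(1−A) = 4πR²·σT_eq⁴, so T_eq⁴ = S(1−A)/(4σ).
T_eq = [4.72×10⁴ × 0.71 / (4 × 5.67×10⁻⁸)]^(1/4) = (1.48×10¹¹)^(1/4) = 620 K.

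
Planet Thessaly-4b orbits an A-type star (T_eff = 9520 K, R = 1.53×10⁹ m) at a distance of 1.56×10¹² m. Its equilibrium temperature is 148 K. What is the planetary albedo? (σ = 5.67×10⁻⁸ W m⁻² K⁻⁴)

L = 4πR_⋆²σT_⋆⁴ = 4π(1.53×10⁹)² × 5.67×10⁻⁸ × (9520)⁴ = 1.37×10²⁸ W.
S = L/(4πd²) = 448 W m⁻².
From T_eq⁴ = S(1−A)/(4σ): 1−A = 4σT_eq⁴/S.
1−A = 4 × 5.67×10⁻⁸ × (148)⁴ / 448 = 0.243.

A ≈ 0.76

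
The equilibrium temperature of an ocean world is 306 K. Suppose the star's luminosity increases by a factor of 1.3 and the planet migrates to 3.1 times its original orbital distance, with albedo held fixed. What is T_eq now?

T_eq ∝ L^(1/4) · d^(−1/2).
T′ = 306 × 1.3^(1/4) / 3.1^(1/2) = 186 K.

T_eq ≈ 186 K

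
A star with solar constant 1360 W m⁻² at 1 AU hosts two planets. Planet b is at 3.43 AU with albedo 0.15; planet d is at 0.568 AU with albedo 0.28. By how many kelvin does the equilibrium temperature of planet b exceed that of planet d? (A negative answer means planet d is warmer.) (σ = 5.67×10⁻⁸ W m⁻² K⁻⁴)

T_eq = [S₀(1−A)/(4σd²)]^(1/4), so T ∝ (1−A)^(1/4) / √d.
T₁ = [1360×0.85/(4×5.67×10⁻⁸×3.43²)]^(1/4) = 144.27 K.
T₂ = [1360×0.72/(4×5.67×10⁻⁸×0.568²)]^(1/4) = 340.12 K.

ΔT ≈ -195.8 K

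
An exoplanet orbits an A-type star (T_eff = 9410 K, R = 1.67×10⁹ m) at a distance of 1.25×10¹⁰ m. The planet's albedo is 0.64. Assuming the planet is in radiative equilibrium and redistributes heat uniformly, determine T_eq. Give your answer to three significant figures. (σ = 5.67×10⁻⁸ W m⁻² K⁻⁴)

T_eq ≈ 1880 K

L = 4πR_⋆²σT_⋆⁴ = 4π(1.67×10⁹)² × 5.67×10⁻⁸ × (9410)⁴ = 1.56×10²⁸ W.
S = L/(4πd²) = 7.94×10⁶ W m⁻².
Energy balance: absorbed = emitted ⇒ πR²·S(1−A) = 4πR²·σT_eq⁴, so T_eq⁴ = S(1−A)/(4σ).
T_eq = [7.94×10⁶ × 0.36 / (4 × 5.67×10⁻⁸)]^(1/4) = (1.26×10¹³)^(1/4) = 1880 K.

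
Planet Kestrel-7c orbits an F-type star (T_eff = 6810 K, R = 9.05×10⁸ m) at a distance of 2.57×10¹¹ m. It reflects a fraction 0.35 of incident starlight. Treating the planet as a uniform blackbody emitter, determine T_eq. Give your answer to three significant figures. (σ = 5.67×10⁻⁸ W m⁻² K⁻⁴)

T_eq ≈ 257 K

L = 4πR_⋆²σT_⋆⁴ = 4π(9.05×10⁸)² × 5.67×10⁻⁸ × (6810)⁴ = 1.26×10²⁷ W.
S = L/(4πd²) = 1510 W m⁻².
Energy balance: absorbed = emitted ⇒ πR²·S(1−A) = 4πR²·σT_eq⁴, so T_eq⁴ = S(1−A)/(4σ).
T_eq = [1510 × 0.65 / (4 × 5.67×10⁻⁸)]^(1/4) = (4.33×10⁹)^(1/4) = 257 K.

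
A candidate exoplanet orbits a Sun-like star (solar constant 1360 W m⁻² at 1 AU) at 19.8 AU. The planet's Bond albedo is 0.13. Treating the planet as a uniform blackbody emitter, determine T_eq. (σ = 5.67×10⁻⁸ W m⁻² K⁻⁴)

T_eq ≈ 60.4 K

Flux at 19.8 AU: S = 1360/19.8² = 3.47 W m⁻².
Energy balance: absorbed = emitted ⇒ πR²·S(1−A) = 4πR²·σT_eq⁴, so T_eq⁴ = S(1−A)/(4σ).
T_eq = [3.47 × 0.87 / (4 × 5.67×10⁻⁸)]^(1/4) = (1.33×10⁷)^(1/4) = 60.4 K.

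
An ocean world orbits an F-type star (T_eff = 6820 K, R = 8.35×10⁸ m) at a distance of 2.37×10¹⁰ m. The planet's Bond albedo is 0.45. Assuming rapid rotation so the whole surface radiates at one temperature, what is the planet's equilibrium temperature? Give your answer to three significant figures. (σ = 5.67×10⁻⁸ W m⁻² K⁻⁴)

L = 4πR_⋆²σT_⋆⁴ = 4π(8.35×10⁸)² × 5.67×10⁻⁸ × (6820)⁴ = 1.07×10²⁷ W.
S = L/(4πd²) = 1.52×10⁵ W m⁻².
Energy balance: absorbed = emitted ⇒ πR²·S(1−A) = 4πR²·σT_eq⁴, so T_eq⁴ = S(1−A)/(4σ).
T_eq = [1.52×10⁵ × 0.55 / (4 × 5.67×10⁻⁸)]^(1/4) = (3.69×10¹¹)^(1/4) = 780 K.

T_eq ≈ 780 K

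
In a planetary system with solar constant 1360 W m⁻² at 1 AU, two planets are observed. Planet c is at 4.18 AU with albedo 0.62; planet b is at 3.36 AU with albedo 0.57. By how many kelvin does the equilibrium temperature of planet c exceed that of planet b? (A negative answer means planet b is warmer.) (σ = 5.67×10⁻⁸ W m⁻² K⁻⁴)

T_eq = [S₀(1−A)/(4σd²)]^(1/4), so T ∝ (1−A)^(1/4) / √d.
T₁ = [1360×0.38/(4×5.67×10⁻⁸×4.18²)]^(1/4) = 106.86 K.
T₂ = [1360×0.43/(4×5.67×10⁻⁸×3.36²)]^(1/4) = 122.93 K.

ΔT ≈ -16.1 K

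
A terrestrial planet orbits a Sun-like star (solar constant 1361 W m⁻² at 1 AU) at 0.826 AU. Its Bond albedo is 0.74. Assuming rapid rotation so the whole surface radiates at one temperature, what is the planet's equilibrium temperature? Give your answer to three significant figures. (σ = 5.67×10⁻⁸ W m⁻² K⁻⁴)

T_eq ≈ 219 K

Flux at 0.826 AU: S = 1361/0.826² = 1990 W m⁻².
Energy balance: absorbed = emitted ⇒ πR²·S(1−A) = 4πR²·σT_eq⁴, so T_eq⁴ = S(1−A)/(4σ).
T_eq = [1990 × 0.26 / (4 × 5.67×10⁻⁸)]^(1/4) = (2.29×10⁹)^(1/4) = 219 K.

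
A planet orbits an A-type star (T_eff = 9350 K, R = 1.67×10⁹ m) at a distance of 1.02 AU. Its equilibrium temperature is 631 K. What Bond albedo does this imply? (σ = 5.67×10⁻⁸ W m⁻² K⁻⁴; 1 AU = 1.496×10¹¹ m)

d = 1.02 AU = 1.53×10¹¹ m.
L = 4πR_⋆²σT_⋆⁴ = 4π(1.67×10⁹)² × 5.67×10⁻⁸ × (9350)⁴ = 1.52×10²⁸ W.
S = L/(4πd²) = 5.19×10⁴ W m⁻².
From T_eq⁴ = S(1−A)/(4σ): 1−A = 4σT_eq⁴/S.
1−A = 4 × 5.67×10⁻⁸ × (631)⁴ / 5.19×10⁴ = 0.693.

A ≈ 0.31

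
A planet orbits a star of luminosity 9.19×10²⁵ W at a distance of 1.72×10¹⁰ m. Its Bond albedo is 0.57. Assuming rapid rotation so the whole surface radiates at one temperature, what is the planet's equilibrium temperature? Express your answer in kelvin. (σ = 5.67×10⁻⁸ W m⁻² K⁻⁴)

Flux: S = L/(4πd²) = 9.19×10²⁵/(4π×(1.72×10¹⁰)²) = 2.47×10⁴ W m⁻².
Energy balance: absorbed = emitted ⇒ πR²·S(1−A) = 4πR²·σT_eq⁴, so T_eq⁴ = S(1−A)/(4σ).
T_eq = [2.47×10⁴ × 0.43 / (4 × 5.67×10⁻⁸)]^(1/4) = (4.69×10¹⁰)^(1/4) = 465 K.

T_eq ≈ 465 K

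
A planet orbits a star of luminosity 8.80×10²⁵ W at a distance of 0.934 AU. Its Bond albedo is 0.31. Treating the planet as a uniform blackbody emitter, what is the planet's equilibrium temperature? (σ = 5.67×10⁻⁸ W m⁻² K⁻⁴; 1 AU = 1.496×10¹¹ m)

d = 0.934 AU = 1.40×10¹¹ m.
Flux: S = L/(4πd²) = 8.80×10²⁵/(4π×(1.40×10¹¹)²) = 359 W m⁻².
Energy balance: absorbed = emitted ⇒ πR²·S(1−A) = 4πR²·σT_eq⁴, so T_eq⁴ = S(1−A)/(4σ).
T_eq = [359 × 0.69 / (4 × 5.67×10⁻⁸)]^(1/4) = (1.09×10⁹)^(1/4) = 182 K.

T_eq ≈ 182 K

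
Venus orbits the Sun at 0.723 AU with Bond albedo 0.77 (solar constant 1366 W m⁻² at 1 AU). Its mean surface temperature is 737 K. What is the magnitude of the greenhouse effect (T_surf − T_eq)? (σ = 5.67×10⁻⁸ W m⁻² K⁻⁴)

S = 1366/0.723² = 2613 W m⁻².
T_eq = [S(1−A)/(4σ)]^(1/4) = [2613×0.23/(4×5.67×10⁻⁸)]^(1/4) = 226.9 K.
ΔT = T_surf − T_eq = 737 − 226.9.

ΔT ≈ 510.1 K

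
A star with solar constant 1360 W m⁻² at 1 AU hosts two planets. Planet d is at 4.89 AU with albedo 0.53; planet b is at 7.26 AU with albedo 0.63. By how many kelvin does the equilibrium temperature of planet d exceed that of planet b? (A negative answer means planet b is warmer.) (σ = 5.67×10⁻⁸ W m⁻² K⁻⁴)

T_eq = [S₀(1−A)/(4σd²)]^(1/4), so T ∝ (1−A)^(1/4) / √d.
T₁ = [1360×0.47/(4×5.67×10⁻⁸×4.89²)]^(1/4) = 104.19 K.
T₂ = [1360×0.37/(4×5.67×10⁻⁸×7.26²)]^(1/4) = 80.55 K.

ΔT ≈ 23.6 K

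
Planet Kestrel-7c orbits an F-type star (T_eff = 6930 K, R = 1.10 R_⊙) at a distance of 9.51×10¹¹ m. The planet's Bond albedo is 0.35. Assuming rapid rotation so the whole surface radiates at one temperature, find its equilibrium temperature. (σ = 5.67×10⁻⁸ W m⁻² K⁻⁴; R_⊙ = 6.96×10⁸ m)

T_eq ≈ 125 K

R_⋆ = 1.10 × 6.96×10⁸ = 7.66×10⁸ m.
L = 4πR_⋆²σT_⋆⁴ = 4π(7.66×10⁸)² × 5.67×10⁻⁸ × (6930)⁴ = 9.63×10²⁶ W.
S = L/(4πd²) = 84.8 W m⁻².
Energy balance: absorbed = emitted ⇒ πR²·S(1−A) = 4πR²·σT_eq⁴, so T_eq⁴ = S(1−A)/(4σ).
T_eq = [84.8 × 0.65 / (4 × 5.67×10⁻⁸)]^(1/4) = (2.43×10⁸)^(1/4) = 125 K.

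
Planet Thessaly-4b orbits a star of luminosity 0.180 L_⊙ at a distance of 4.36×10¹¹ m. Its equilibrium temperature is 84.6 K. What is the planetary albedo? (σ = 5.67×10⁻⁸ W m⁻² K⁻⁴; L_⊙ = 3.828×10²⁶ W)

L = 0.180 × 3.828×10²⁶ = 6.89×10²⁵ W.
Flux: S = L/(4πd²) = 6.89×10²⁵/(4π×(4.36×10¹¹)²) = 28.8 W m⁻².
From T_eq⁴ = S(1−A)/(4σ): 1−A = 4σT_eq⁴/S.
1−A = 4 × 5.67×10⁻⁸ × (84.6)⁴ / 28.8 = 0.403.

A ≈ 0.60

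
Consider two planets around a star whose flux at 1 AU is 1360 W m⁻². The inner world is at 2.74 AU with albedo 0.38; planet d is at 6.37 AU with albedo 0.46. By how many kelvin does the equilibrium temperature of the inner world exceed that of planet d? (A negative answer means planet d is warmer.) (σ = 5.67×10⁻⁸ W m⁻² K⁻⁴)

ΔT ≈ 54.7 K

T_eq = [S₀(1−A)/(4σd²)]^(1/4), so T ∝ (1−A)^(1/4) / √d.
T₁ = [1360×0.62/(4×5.67×10⁻⁸×2.74²)]^(1/4) = 149.18 K.
T₂ = [1360×0.54/(4×5.67×10⁻⁸×6.37²)]^(1/4) = 94.52 K.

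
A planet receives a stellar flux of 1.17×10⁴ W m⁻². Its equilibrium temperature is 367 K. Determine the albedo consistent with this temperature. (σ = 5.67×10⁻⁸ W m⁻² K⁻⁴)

From T_eq⁴ = S(1−A)/(4σ): 1−A = 4σT_eq⁴/S.
1−A = 4 × 5.67×10⁻⁸ × (367)⁴ / 1.17×10⁴ = 0.352.

A ≈ 0.65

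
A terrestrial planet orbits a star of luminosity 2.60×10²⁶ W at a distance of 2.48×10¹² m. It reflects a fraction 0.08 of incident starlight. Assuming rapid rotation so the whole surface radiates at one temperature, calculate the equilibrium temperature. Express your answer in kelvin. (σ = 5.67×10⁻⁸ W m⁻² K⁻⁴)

Flux: S = L/(4πd²) = 2.60×10²⁶/(4π×(2.48×10¹²)²) = 3.36 W m⁻².
Energy balance: absorbed = emitted ⇒ πR²·S(1−A) = 4πR²·σT_eq⁴, so T_eq⁴ = S(1−A)/(4σ).
T_eq = [3.36 × 0.92 / (4 × 5.67×10⁻⁸)]^(1/4) = (1.36×10⁷)^(1/4) = 60.8 K.

T_eq ≈ 60.8 K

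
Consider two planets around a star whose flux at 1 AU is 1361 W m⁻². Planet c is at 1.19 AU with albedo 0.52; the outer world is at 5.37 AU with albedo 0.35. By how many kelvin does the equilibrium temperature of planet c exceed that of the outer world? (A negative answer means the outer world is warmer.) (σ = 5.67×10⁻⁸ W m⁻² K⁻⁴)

ΔT ≈ 104.5 K

T_eq = [S₀(1−A)/(4σd²)]^(1/4), so T ∝ (1−A)^(1/4) / √d.
T₁ = [1361×0.48/(4×5.67×10⁻⁸×1.19²)]^(1/4) = 212.37 K.
T₂ = [1361×0.65/(4×5.67×10⁻⁸×5.37²)]^(1/4) = 107.84 K.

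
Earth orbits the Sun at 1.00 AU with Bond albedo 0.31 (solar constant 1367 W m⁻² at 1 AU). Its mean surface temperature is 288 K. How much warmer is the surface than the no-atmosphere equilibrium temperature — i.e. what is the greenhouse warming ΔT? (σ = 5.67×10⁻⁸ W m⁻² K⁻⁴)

S = 1367/1.00² = 1367 W m⁻².
T_eq = [S(1−A)/(4σ)]^(1/4) = [1367×0.69/(4×5.67×10⁻⁸)]^(1/4) = 253.9 K.
ΔT = T_surf − T_eq = 288 − 253.9.

ΔT ≈ 34.1 K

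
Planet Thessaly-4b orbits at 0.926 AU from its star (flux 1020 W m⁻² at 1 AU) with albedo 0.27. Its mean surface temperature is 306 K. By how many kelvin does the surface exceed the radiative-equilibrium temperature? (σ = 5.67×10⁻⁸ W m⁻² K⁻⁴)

ΔT ≈ 57.2 K

S = 1020/0.926² = 1190 W m⁻².
T_eq = [S(1−A)/(4σ)]^(1/4) = [1190×0.73/(4×5.67×10⁻⁸)]^(1/4) = 248.8 K.
ΔT = T_surf − T_eq = 306 − 248.8.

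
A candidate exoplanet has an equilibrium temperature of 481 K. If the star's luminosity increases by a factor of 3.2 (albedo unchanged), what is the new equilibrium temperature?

T_eq ≈ 643 K

T_eq ∝ L^(1/4) · d^(−1/2).
T′ = 481 × 3.2^(1/4) = 643 K.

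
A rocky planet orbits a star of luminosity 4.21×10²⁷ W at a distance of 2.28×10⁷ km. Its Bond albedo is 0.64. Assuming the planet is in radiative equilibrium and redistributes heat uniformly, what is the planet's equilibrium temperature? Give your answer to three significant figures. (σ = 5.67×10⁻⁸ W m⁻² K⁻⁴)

d = 2.28×10⁷ km = 2.28×10¹⁰ m.
Flux: S = L/(4πd²) = 4.21×10²⁷/(4π×(2.28×10¹⁰)²) = 6.44×10⁵ W m⁻².
Energy balance: absorbed = emitted ⇒ πR²·S(1−A) = 4πR²·σT_eq⁴, so T_eq⁴ = S(1−A)/(4σ).
T_eq = [6.44×10⁵ × 0.36 / (4 × 5.67×10⁻⁸)]^(1/4) = (1.02×10¹²)^(1/4) = 1010 K.

T_eq ≈ 1010 K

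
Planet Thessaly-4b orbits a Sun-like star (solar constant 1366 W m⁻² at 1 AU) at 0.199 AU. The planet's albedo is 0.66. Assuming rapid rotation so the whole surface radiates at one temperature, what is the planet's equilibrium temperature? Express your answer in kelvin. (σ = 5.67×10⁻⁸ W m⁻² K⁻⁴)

Flux at 0.199 AU: S = 1366/0.199² = 3.45×10⁴ W m⁻².
Energy balance: absorbed = emitted ⇒ πR²·S(1−A) = 4πR²·σT_eq⁴, so T_eq⁴ = S(1−A)/(4σ).
T_eq = [3.45×10⁴ × 0.34 / (4 × 5.67×10⁻⁸)]^(1/4) = (5.17×10¹⁰)^(1/4) = 477 K.

T_eq ≈ 477 K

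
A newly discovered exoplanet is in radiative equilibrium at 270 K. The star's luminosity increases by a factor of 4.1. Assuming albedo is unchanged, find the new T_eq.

T_eq ∝ L^(1/4) · d^(−1/2).
T′ = 270 × 4.1^(1/4) = 384 K.

T_eq ≈ 384 K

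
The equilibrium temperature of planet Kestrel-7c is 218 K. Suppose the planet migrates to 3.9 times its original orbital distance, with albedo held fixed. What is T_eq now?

T_eq ∝ L^(1/4) · d^(−1/2).
T′ = 218 / 3.9^(1/2) = 110 K.

T_eq ≈ 110 K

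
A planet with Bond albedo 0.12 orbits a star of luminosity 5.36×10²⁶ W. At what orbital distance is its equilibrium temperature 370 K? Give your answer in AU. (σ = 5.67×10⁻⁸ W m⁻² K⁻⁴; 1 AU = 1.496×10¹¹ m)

d ≈ 0.628 AU

From T_eq⁴ = L(1−A)/(16πσd²): d = √[L(1−A)/(16πσT_eq⁴)].
d = √[5.36×10²⁶ × 0.88 / (16π × 5.67×10⁻⁸ × (370)⁴)] = 9.40×10¹⁰ m = 0.628 AU.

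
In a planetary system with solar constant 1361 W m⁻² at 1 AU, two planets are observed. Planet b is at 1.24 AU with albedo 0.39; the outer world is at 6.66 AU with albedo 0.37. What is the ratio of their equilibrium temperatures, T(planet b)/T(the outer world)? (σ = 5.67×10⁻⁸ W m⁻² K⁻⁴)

T₁/T₂ ≈ 2.299

T_eq = [S₀(1−A)/(4σd²)]^(1/4), so T ∝ (1−A)^(1/4) / √d.
T₁ = [1361×0.61/(4×5.67×10⁻⁸×1.24²)]^(1/4) = 220.89 K.
T₂ = [1361×0.63/(4×5.67×10⁻⁸×6.66²)]^(1/4) = 96.08 K.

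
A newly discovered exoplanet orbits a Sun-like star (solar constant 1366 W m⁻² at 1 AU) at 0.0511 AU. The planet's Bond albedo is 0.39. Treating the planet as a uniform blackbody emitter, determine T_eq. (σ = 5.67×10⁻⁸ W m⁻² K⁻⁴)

T_eq ≈ 1090 K

Flux at 0.0511 AU: S = 1366/0.0511² = 5.23×10⁵ W m⁻².
Energy balance: absorbed = emitted ⇒ πR²·S(1−A) = 4πR²·σT_eq⁴, so T_eq⁴ = S(1−A)/(4σ).
T_eq = [5.23×10⁵ × 0.61 / (4 × 5.67×10⁻⁸)]^(1/4) = (1.41×10¹²)^(1/4) = 1090 K.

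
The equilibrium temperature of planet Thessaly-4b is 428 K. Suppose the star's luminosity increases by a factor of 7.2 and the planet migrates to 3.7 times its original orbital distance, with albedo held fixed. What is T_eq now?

T_eq ∝ L^(1/4) · d^(−1/2).
T′ = 428 × 7.2^(1/4) / 3.7^(1/2) = 364 K.

T_eq ≈ 364 K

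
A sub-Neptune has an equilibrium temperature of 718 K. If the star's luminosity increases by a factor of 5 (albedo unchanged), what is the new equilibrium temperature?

T_eq ∝ L^(1/4) · d^(−1/2).
T′ = 718 × 5^(1/4) = 1070 K.

T_eq ≈ 1070 K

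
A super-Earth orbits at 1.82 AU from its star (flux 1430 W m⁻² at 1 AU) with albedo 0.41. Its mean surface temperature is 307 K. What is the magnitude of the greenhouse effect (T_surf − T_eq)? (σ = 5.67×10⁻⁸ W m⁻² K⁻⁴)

S = 1430/1.82² = 431.7 W m⁻².
T_eq = [S(1−A)/(4σ)]^(1/4) = [431.7×0.59/(4×5.67×10⁻⁸)]^(1/4) = 183.1 K.
ΔT = T_surf − T_eq = 307 − 183.1.

ΔT ≈ 123.9 K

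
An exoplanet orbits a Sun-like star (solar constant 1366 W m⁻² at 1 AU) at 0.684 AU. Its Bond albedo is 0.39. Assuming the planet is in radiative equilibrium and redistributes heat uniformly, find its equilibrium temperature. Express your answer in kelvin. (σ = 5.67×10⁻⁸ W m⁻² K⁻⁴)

Flux at 0.684 AU: S = 1366/0.684² = 2920 W m⁻².
Energy balance: absorbed = emitted ⇒ πR²·S(1−A) = 4πR²·σT_eq⁴, so T_eq⁴ = S(1−A)/(4σ).
T_eq = [2920 × 0.61 / (4 × 5.67×10⁻⁸)]^(1/4) = (7.85×10⁹)^(1/4) = 298 K.

T_eq ≈ 298 K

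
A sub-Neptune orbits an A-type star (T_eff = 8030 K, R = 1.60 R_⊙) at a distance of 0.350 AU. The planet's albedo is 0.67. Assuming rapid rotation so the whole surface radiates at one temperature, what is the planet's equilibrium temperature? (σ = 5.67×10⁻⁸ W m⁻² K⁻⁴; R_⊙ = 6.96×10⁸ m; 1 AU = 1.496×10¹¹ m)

T_eq ≈ 628 K

R_⋆ = 1.60 × 6.96×10⁸ = 1.11×10⁹ m.
d = 0.350 AU = 5.24×10¹⁰ m.
L = 4πR_⋆²σT_⋆⁴ = 4π(1.11×10⁹)² × 5.67×10⁻⁸ × (8030)⁴ = 3.67×10²⁷ W.
S = L/(4πd²) = 1.07×10⁵ W m⁻².
Energy balance: absorbed = emitted ⇒ πR²·S(1−A) = 4πR²·σT_eq⁴, so T_eq⁴ = S(1−A)/(4σ).
T_eq = [1.07×10⁵ × 0.33 / (4 × 5.67×10⁻⁸)]^(1/4) = (1.55×10¹¹)^(1/4) = 628 K.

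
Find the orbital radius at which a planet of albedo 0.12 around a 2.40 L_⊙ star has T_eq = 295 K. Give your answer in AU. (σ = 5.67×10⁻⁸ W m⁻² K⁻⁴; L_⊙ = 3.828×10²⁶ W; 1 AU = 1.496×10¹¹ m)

d ≈ 1.29 AU

L = 2.40 × 3.828×10²⁶ = 9.19×10²⁶ W.
From T_eq⁴ = L(1−A)/(16πσd²): d = √[L(1−A)/(16πσT_eq⁴)].
d = √[9.19×10²⁶ × 0.88 / (16π × 5.67×10⁻⁸ × (295)⁴)] = 1.94×10¹¹ m = 1.29 AU.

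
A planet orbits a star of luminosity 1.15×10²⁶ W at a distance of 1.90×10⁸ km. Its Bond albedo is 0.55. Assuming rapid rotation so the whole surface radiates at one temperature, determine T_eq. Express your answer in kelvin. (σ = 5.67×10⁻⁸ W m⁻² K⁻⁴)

T_eq ≈ 150 K

d = 1.90×10⁸ km = 1.90×10¹¹ m.
Flux: S = L/(4πd²) = 1.15×10²⁶/(4π×(1.90×10¹¹)²) = 254 W m⁻².
Energy balance: absorbed = emitted ⇒ πR²·S(1−A) = 4πR²·σT_eq⁴, so T_eq⁴ = S(1−A)/(4σ).
T_eq = [254 × 0.45 / (4 × 5.67×10⁻⁸)]^(1/4) = (5.03×10⁸)^(1/4) = 150 K.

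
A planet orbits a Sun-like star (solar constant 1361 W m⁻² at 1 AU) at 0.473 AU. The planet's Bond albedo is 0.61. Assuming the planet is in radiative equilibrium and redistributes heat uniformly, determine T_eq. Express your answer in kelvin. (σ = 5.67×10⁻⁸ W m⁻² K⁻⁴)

T_eq ≈ 320 K

Flux at 0.473 AU: S = 1361/0.473² = 6080 W m⁻².
Energy balance: absorbed = emitted ⇒ πR²·S(1−A) = 4πR²·σT_eq⁴, so T_eq⁴ = S(1−A)/(4σ).
T_eq = [6080 × 0.39 / (4 × 5.67×10⁻⁸)]^(1/4) = (1.05×10¹⁰)^(1/4) = 320 K.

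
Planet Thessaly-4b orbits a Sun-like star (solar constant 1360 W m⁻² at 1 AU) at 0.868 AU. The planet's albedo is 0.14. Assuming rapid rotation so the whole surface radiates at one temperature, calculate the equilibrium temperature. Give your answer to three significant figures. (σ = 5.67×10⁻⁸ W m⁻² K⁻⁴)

T_eq ≈ 288 K

Flux at 0.868 AU: S = 1360/0.868² = 1810 W m⁻².
Energy balance: absorbed = emitted ⇒ πR²·S(1−A) = 4πR²·σT_eq⁴, so T_eq⁴ = S(1−A)/(4σ).
T_eq = [1810 × 0.86 / (4 × 5.67×10⁻⁸)]^(1/4) = (6.84×10⁹)^(1/4) = 288 K.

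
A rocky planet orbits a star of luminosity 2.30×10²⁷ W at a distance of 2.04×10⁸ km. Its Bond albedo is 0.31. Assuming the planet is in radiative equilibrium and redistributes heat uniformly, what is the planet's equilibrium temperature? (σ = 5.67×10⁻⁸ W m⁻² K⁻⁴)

d = 2.04×10⁸ km = 2.04×10¹¹ m.
Flux: S = L/(4πd²) = 2.30×10²⁷/(4π×(2.04×10¹¹)²) = 4400 W m⁻².
Energy balance: absorbed = emitted ⇒ πR²·S(1−A) = 4πR²·σT_eq⁴, so T_eq⁴ = S(1−A)/(4σ).
T_eq = [4400 × 0.69 / (4 × 5.67×10⁻⁸)]^(1/4) = (1.34×10¹⁰)^(1/4) = 340 K.

T_eq ≈ 340 K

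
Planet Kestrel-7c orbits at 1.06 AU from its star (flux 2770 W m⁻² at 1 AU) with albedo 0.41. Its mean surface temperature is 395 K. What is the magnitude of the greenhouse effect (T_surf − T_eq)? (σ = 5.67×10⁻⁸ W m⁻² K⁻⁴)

S = 2770/1.06² = 2465 W m⁻².
T_eq = [S(1−A)/(4σ)]^(1/4) = [2465×0.59/(4×5.67×10⁻⁸)]^(1/4) = 283.0 K.
ΔT = T_surf − T_eq = 395 − 283.0.

ΔT ≈ 112.0 K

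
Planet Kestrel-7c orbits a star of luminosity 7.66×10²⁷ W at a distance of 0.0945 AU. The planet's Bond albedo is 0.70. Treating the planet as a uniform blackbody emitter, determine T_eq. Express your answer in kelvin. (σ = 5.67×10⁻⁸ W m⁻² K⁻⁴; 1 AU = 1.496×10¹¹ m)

T_eq ≈ 1420 K

d = 0.0945 AU = 1.41×10¹⁰ m.
Flux: S = L/(4πd²) = 7.66×10²⁷/(4π×(1.41×10¹⁰)²) = 3.05×10⁶ W m⁻².
Energy balance: absorbed = emitted ⇒ πR²·S(1−A) = 4πR²·σT_eq⁴, so T_eq⁴ = S(1−A)/(4σ).
T_eq = [3.05×10⁶ × 0.30 / (4 × 5.67×10⁻⁸)]^(1/4) = (4.03×10¹²)^(1/4) = 1420 K.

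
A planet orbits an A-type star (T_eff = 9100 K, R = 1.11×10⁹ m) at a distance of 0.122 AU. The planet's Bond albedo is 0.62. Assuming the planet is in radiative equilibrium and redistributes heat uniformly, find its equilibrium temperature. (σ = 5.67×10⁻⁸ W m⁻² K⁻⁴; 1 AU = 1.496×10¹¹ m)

d = 0.122 AU = 1.83×10¹⁰ m.
L = 4πR_⋆²σT_⋆⁴ = 4π(1.11×10⁹)² × 5.67×10⁻⁸ × (9100)⁴ = 6.02×10²⁷ W.
S = L/(4πd²) = 1.44×10⁶ W m⁻².
Energy balance: absorbed = emitted ⇒ πR²·S(1−A) = 4πR²·σT_eq⁴, so T_eq⁴ = S(1−A)/(4σ).
T_eq = [1.44×10⁶ × 0.38 / (4 × 5.67×10⁻⁸)]^(1/4) = (2.41×10¹²)^(1/4) = 1250 K.

T_eq ≈ 1250 K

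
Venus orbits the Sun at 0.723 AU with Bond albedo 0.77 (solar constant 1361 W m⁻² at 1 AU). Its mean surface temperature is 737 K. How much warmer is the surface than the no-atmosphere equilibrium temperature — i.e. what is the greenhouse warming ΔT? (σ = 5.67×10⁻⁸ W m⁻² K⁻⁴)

S = 1361/0.723² = 2604 W m⁻².
T_eq = [S(1−A)/(4σ)]^(1/4) = [2604×0.23/(4×5.67×10⁻⁸)]^(1/4) = 226.7 K.
ΔT = T_surf − T_eq = 737 − 226.7.

ΔT ≈ 510.3 K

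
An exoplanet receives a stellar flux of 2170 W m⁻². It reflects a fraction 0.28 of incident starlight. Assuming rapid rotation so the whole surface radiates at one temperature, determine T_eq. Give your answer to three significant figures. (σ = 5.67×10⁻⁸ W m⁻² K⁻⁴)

Energy balance: absorbed = emitted ⇒ πR²·S(1−A) = 4πR²·σT_eq⁴, so T_eq⁴ = S(1−A)/(4σ).
T_eq = [2170 × 0.72 / (4 × 5.67×10⁻⁸)]^(1/4) = (6.89×10⁹)^(1/4) = 288 K.

T_eq ≈ 288 K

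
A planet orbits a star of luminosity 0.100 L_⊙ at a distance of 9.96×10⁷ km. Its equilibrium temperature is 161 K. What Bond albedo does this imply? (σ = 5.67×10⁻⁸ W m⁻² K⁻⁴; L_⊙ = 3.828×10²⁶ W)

A ≈ 0.50

d = 9.96×10⁷ km = 9.96×10¹⁰ m.
L = 0.100 × 3.828×10²⁶ = 3.83×10²⁵ W.
Flux: S = L/(4πd²) = 3.83×10²⁵/(4π×(9.96×10¹⁰)²) = 307 W m⁻².
From T_eq⁴ = S(1−A)/(4σ): 1−A = 4σT_eq⁴/S.
1−A = 4 × 5.67×10⁻⁸ × (161)⁴ / 307 = 0.496.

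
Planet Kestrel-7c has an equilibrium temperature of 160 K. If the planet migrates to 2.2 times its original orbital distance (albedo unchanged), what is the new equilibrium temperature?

T_eq ∝ L^(1/4) · d^(−1/2).
T′ = 160 / 2.2^(1/2) = 108 K.

T_eq ≈ 108 K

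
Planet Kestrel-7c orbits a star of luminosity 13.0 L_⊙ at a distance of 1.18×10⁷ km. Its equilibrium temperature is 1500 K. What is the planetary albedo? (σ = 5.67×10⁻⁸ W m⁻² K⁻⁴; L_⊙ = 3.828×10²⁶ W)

d = 1.18×10⁷ km = 1.18×10¹⁰ m.
L = 13.0 × 3.828×10²⁶ = 4.98×10²⁷ W.
Flux: S = L/(4πd²) = 4.98×10²⁷/(4π×(1.18×10¹⁰)²) = 2.84×10⁶ W m⁻².
From T_eq⁴ = S(1−A)/(4σ): 1−A = 4σT_eq⁴/S.
1−A = 4 × 5.67×10⁻⁸ × (1500)⁴ / 2.84×10⁶ = 0.404.

A ≈ 0.60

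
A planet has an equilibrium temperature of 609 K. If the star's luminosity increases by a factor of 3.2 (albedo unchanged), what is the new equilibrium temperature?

T_eq ≈ 815 K

T_eq ∝ L^(1/4) · d^(−1/2).
T′ = 609 × 3.2^(1/4) = 815 K.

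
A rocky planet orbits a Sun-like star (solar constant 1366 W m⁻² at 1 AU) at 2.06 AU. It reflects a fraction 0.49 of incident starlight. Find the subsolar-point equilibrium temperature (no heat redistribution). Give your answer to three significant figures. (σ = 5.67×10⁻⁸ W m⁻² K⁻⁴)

Flux at 2.06 AU: S = 1366/2.06² = 322 W m⁻².
At the subsolar point the surface absorbs S(1−A) and emits σT⁴ per unit area — no factor of 4, since only the local patch is in balance.
T = [322 × 0.51 / 5.67×10⁻⁸]^(1/4) = (2.90×10⁹)^(1/4) = 232 K.

T_ss ≈ 232 K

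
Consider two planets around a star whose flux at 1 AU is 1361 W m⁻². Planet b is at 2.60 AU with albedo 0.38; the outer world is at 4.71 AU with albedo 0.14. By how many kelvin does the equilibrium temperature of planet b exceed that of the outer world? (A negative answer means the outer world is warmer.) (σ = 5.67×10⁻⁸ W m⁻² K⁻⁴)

T_eq = [S₀(1−A)/(4σd²)]^(1/4), so T ∝ (1−A)^(1/4) / √d.
T₁ = [1361×0.62/(4×5.67×10⁻⁸×2.60²)]^(1/4) = 153.17 K.
T₂ = [1361×0.86/(4×5.67×10⁻⁸×4.71²)]^(1/4) = 123.50 K.

ΔT ≈ 29.7 K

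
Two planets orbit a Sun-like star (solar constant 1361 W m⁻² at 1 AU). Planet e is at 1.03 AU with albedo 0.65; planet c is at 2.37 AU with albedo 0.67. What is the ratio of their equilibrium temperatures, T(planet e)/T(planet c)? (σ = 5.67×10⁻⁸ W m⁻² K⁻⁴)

T₁/T₂ ≈ 1.539

T_eq = [S₀(1−A)/(4σd²)]^(1/4), so T ∝ (1−A)^(1/4) / √d.
T₁ = [1361×0.35/(4×5.67×10⁻⁸×1.03²)]^(1/4) = 210.94 K.
T₂ = [1361×0.33/(4×5.67×10⁻⁸×2.37²)]^(1/4) = 137.03 K.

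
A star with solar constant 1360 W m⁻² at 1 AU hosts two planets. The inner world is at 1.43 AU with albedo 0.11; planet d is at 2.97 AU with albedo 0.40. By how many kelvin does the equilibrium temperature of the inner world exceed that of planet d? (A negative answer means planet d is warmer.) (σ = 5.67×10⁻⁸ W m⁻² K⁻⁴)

ΔT ≈ 83.9 K

T_eq = [S₀(1−A)/(4σd²)]^(1/4), so T ∝ (1−A)^(1/4) / √d.
T₁ = [1360×0.89/(4×5.67×10⁻⁸×1.43²)]^(1/4) = 226.02 K.
T₂ = [1360×0.60/(4×5.67×10⁻⁸×2.97²)]^(1/4) = 142.11 K.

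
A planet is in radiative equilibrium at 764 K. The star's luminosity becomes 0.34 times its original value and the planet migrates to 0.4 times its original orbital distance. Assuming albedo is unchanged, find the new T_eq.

T_eq ∝ L^(1/4) · d^(−1/2).
T′ = 764 × 0.34^(1/4) / 0.4^(1/2) = 922 K.

T_eq ≈ 922 K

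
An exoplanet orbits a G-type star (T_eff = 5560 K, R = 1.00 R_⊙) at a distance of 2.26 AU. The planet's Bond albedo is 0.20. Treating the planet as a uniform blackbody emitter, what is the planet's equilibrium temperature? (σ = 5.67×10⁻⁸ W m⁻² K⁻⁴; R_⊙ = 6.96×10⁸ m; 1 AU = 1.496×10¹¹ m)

R_⋆ = 1.00 × 6.96×10⁸ = 6.96×10⁸ m.
d = 2.26 AU = 3.38×10¹¹ m.
L = 4πR_⋆²σT_⋆⁴ = 4π(6.96×10⁸)² × 5.67×10⁻⁸ × (5560)⁴ = 3.30×10²⁶ W.
S = L/(4πd²) = 230 W m⁻².
Energy balance: absorbed = emitted ⇒ πR²·S(1−A) = 4πR²·σT_eq⁴, so T_eq⁴ = S(1−A)/(4σ).
T_eq = [230 × 0.80 / (4 × 5.67×10⁻⁸)]^(1/4) = (8.10×10⁸)^(1/4) = 169 K.

T_eq ≈ 169 K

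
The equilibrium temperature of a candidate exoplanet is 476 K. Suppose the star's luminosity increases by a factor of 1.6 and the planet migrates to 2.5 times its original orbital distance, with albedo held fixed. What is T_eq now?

T_eq ∝ L^(1/4) · d^(−1/2).
T′ = 476 × 1.6^(1/4) / 2.5^(1/2) = 339 K.

T_eq ≈ 339 K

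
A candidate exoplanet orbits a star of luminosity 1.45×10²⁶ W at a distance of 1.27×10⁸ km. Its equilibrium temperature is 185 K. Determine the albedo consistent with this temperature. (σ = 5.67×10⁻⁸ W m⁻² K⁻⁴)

d = 1.27×10⁸ km = 1.27×10¹¹ m.
Flux: S = L/(4πd²) = 1.45×10²⁶/(4π×(1.27×10¹¹)²) = 715 W m⁻².
From T_eq⁴ = S(1−A)/(4σ): 1−A = 4σT_eq⁴/S.
1−A = 4 × 5.67×10⁻⁸ × (185)⁴ / 715 = 0.371.

A ≈ 0.63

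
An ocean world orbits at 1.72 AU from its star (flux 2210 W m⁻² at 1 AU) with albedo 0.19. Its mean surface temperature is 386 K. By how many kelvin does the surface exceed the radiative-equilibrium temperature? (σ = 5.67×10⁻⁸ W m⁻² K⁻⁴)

S = 2210/1.72² = 747.0 W m⁻².
T_eq = [S(1−A)/(4σ)]^(1/4) = [747.0×0.81/(4×5.67×10⁻⁸)]^(1/4) = 227.3 K.
ΔT = T_surf − T_eq = 386 − 227.3.

ΔT ≈ 158.7 K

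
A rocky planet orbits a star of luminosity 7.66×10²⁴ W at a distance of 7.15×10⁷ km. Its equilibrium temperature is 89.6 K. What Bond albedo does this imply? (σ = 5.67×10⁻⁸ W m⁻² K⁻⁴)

A ≈ 0.88

d = 7.15×10⁷ km = 7.15×10¹⁰ m.
Flux: S = L/(4πd²) = 7.66×10²⁴/(4π×(7.15×10¹⁰)²) = 119 W m⁻².
From T_eq⁴ = S(1−A)/(4σ): 1−A = 4σT_eq⁴/S.
1−A = 4 × 5.67×10⁻⁸ × (89.6)⁴ / 119 = 0.123.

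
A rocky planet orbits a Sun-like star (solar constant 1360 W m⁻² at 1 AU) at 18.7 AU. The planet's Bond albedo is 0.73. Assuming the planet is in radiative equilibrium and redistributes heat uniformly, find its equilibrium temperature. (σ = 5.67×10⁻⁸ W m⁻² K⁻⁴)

T_eq ≈ 46.4 K

Flux at 18.7 AU: S = 1360/18.7² = 3.89 W m⁻².
Energy balance: absorbed = emitted ⇒ πR²·S(1−A) = 4πR²·σT_eq⁴, so T_eq⁴ = S(1−A)/(4σ).
T_eq = [3.89 × 0.27 / (4 × 5.67×10⁻⁸)]^(1/4) = (4.63×10⁶)^(1/4) = 46.4 K.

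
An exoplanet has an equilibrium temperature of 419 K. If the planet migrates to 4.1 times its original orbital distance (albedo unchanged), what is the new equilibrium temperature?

T_eq ≈ 207 K

T_eq ∝ L^(1/4) · d^(−1/2).
T′ = 419 / 4.1^(1/2) = 207 K.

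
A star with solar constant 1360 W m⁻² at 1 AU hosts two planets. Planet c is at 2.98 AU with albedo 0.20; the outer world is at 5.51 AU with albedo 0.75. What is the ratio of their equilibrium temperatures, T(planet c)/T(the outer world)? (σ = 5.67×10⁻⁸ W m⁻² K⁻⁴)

T₁/T₂ ≈ 1.819

T_eq = [S₀(1−A)/(4σd²)]^(1/4), so T ∝ (1−A)^(1/4) / √d.
T₁ = [1360×0.80/(4×5.67×10⁻⁸×2.98²)]^(1/4) = 152.45 K.
T₂ = [1360×0.25/(4×5.67×10⁻⁸×5.51²)]^(1/4) = 83.83 K.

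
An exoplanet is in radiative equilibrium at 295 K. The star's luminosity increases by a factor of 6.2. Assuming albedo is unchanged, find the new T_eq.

T_eq ∝ L^(1/4) · d^(−1/2).
T′ = 295 × 6.2^(1/4) = 466 K.

T_eq ≈ 466 K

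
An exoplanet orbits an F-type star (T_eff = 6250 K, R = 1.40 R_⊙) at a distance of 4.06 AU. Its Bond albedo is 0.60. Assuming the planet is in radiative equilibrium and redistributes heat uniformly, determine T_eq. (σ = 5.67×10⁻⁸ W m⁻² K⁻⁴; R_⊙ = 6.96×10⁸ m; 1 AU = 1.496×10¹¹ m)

R_⋆ = 1.40 × 6.96×10⁸ = 9.74×10⁸ m.
d = 4.06 AU = 6.07×10¹¹ m.
L = 4πR_⋆²σT_⋆⁴ = 4π(9.74×10⁸)² × 5.67×10⁻⁸ × (6250)⁴ = 1.03×10²⁷ W.
S = L/(4πd²) = 223 W m⁻².
Energy balance: absorbed = emitted ⇒ πR²·S(1−A) = 4πR²·σT_eq⁴, so T_eq⁴ = S(1−A)/(4σ).
T_eq = [223 × 0.40 / (4 × 5.67×10⁻⁸)]^(1/4) = (3.93×10⁸)^(1/4) = 141 K.

T_eq ≈ 141 K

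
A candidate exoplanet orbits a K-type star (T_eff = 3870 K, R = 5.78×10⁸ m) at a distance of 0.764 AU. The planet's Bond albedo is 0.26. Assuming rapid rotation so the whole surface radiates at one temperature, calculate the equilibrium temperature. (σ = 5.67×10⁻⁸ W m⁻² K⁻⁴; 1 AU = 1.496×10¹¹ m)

T_eq ≈ 180 K

d = 0.764 AU = 1.14×10¹¹ m.
L = 4πR_⋆²σT_⋆⁴ = 4π(5.78×10⁸)² × 5.67×10⁻⁸ × (3870)⁴ = 5.34×10²⁵ W.
S = L/(4πd²) = 325 W m⁻².
Energy balance: absorbed = emitted ⇒ πR²·S(1−A) = 4πR²·σT_eq⁴, so T_eq⁴ = S(1−A)/(4σ).
T_eq = [325 × 0.74 / (4 × 5.67×10⁻⁸)]^(1/4) = (1.06×10⁹)^(1/4) = 180 K.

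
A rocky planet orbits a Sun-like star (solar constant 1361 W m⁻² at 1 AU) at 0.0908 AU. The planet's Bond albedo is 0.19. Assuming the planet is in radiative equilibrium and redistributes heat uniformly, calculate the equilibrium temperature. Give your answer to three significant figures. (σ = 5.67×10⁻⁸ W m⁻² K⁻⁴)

Flux at 0.0908 AU: S = 1361/0.0908² = 1.65×10⁵ W m⁻².
Energy balance: absorbed = emitted ⇒ πR²·S(1−A) = 4πR²·σT_eq⁴, so T_eq⁴ = S(1−A)/(4σ).
T_eq = [1.65×10⁵ × 0.81 / (4 × 5.67×10⁻⁸)]^(1/4) = (5.90×10¹¹)^(1/4) = 876 K.

T_eq ≈ 876 K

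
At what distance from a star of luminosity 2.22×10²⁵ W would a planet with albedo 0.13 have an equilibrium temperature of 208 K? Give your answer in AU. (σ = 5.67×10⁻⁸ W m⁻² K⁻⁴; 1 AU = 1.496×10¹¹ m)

From T_eq⁴ = L(1−A)/(16πσd²): d = √[L(1−A)/(16πσT_eq⁴)].
d = √[2.22×10²⁵ × 0.87 / (16π × 5.67×10⁻⁸ × (208)⁴)] = 6.02×10¹⁰ m = 0.402 AU.

d ≈ 0.402 AU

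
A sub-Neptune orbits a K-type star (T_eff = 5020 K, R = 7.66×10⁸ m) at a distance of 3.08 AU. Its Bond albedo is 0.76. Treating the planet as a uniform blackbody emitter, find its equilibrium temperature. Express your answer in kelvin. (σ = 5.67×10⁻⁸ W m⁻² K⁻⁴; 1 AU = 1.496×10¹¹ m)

d = 3.08 AU = 4.61×10¹¹ m.
L = 4πR_⋆²σT_⋆⁴ = 4π(7.66×10⁸)² × 5.67×10⁻⁸ × (5020)⁴ = 2.66×10²⁶ W.
S = L/(4πd²) = 99.5 W m⁻².
Energy balance: absorbed = emitted ⇒ πR²·S(1−A) = 4πR²·σT_eq⁴, so T_eq⁴ = S(1−A)/(4σ).
T_eq = [99.5 × 0.24 / (4 × 5.67×10⁻⁸)]^(1/4) = (1.05×10⁸)^(1/4) = 101 K.

T_eq ≈ 101 K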